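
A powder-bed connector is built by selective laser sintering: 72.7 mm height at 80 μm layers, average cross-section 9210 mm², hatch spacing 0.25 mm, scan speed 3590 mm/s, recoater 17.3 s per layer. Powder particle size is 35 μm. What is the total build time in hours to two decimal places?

6.96 hours

Number of layers: 72.7 / 0.08 → 909 (rounded up).
Per-layer scan distance = 9210 / 0.25, so 36840 mm.
Laser time per layer = 36840 / 3590, so 10.2618 s.
Time per layer = 10.2618 + 17.3 = 27.5618 s.
Total: 909 × 27.5618 s = 25053.6762 s → 6.96 hours.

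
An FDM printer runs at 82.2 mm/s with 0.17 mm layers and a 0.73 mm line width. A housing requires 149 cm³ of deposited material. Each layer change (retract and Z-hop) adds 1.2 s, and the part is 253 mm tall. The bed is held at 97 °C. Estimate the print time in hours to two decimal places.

Bead cross-section = 0.17 × 0.73 = 0.1241 mm².
Total extruded path = 149000/0.1241 = 1200644.6 mm.
Time extruding: 1200644.6 / 82.2 → 14606.4 s.
Number of layers: 253 / 0.17 → 1489 (rounded up).
Layer-change overhead: 1489 × 1.2 → 1786.8 s.
Altogether 14606.4 + 1786.8 = 16393.2 s, i.e. 4.55 hours.

4.55 hours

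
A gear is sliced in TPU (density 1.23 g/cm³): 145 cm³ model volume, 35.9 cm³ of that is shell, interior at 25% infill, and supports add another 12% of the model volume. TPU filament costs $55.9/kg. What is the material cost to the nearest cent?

Infill region = 145 − 35.9, so 109.1 cm³.
Infill deposited = 0.25 × 109.1 = 27.275 cm³.
Support: 0.12 × 145 → 17.4 cm³.
Total printed volume = 35.9 + 27.275 + 17.4, so 80.575 cm³.
Mass = 80.575 × 1.23, so 99.10725 g.
Cost = 99.10725 g / 1000 × $55.9/kg = $5.54.

$5.54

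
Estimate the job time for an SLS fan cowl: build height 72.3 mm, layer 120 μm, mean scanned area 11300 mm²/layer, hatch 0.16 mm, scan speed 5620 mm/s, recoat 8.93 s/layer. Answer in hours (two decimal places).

Number of layers: 72.3 / 0.12 → 603 (rounded up).
Per-layer scan distance: 11300 / 0.16 → 70625 mm.
Per-layer scan time = 70625 / 5620 = 12.5667 s.
Layer cycle: 12.5667 + 8.93 → 21.4967 s.
Build time = 603 × 21.4967 = 12962.5101 s = 3.60 hours.

3.60 hours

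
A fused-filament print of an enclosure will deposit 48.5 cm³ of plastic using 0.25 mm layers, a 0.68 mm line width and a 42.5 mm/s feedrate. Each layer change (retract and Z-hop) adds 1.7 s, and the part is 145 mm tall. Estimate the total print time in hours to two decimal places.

Line area = 0.25 × 0.68, so 0.17 mm².
Total extruded path = 48500/0.17 = 285294.1 mm.
Time extruding: 285294.1 / 42.5 → 6712.8 s.
Layers = ⌈145/0.25⌉ = 580.
Layer-change overhead = 580 × 1.7, so 986 s.
Total = 6712.8 + 986 = 7698.8 s = 2.14 hours.

2.14 hours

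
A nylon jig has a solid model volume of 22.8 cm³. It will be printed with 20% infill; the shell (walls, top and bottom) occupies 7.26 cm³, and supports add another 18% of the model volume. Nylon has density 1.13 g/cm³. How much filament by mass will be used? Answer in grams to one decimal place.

16.4 g

Interior volume: 22.8 − 7.26 → 15.54 cm³.
Infill volume: 0.20 × 15.54 → 3.108 cm³.
Support = 0.18 × 22.8, so 4.104 cm³.
Total extruded = 7.26 + 3.108 + 4.104 = 14.472 cm³.
Mass: 14.472 × 1.13 → 16.35336 g.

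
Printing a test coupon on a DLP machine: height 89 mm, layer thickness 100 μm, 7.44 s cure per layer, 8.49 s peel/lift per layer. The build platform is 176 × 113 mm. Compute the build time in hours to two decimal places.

Layers = ⌈89/0.1⌉ = 890.
Cycle time = 7.44 + 8.49 = 15.93 s.
Build time: 890 × 15.93 s = 14177.7 s, i.e. 3.94 hours.

3.94 hours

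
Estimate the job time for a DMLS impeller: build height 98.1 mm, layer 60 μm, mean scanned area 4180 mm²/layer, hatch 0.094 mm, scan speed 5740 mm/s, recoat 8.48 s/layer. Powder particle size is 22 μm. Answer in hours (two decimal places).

7.37 hours

Layers = ⌈98.1/0.06⌉ = 1635.
Scan path per layer = 4180 / 0.094 = 44468.1 mm.
Per-layer scan time: 44468.1 / 5740 → 7.7471 s.
Per-layer time: 7.7471 + 8.48 → 16.2271 s.
Build time = 1635 × 16.2271 = 26531.3085 s = 7.37 hours.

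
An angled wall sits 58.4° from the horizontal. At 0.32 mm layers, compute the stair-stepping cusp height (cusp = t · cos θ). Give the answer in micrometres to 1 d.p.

Cusp = layer height × cos(58.4°) = 0.32 × 0.5240 = 0.16768 mm = 167.7 μm.

167.7 μm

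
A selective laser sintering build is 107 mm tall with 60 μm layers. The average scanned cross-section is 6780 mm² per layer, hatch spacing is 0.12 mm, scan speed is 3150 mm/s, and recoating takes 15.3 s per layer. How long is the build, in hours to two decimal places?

Number of layers: 107 / 0.06 → 1784 (rounded up).
Hatch length per layer = 6780 / 0.12 = 56500 mm.
Scan time per layer = 56500 / 3150, so 17.9365 s.
Time per layer = 17.9365 + 15.3, so 33.2365 s.
1784 layers × 33.2365 s/layer = 59293.916 s, i.e. 16.47 hours.

16.47 hours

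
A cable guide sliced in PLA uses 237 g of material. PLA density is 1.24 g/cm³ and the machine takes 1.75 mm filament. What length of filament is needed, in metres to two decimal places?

Volume = 237 g / 1.24 g·cm⁻³ = 191.129 cm³ = 191129 mm³.
Cross-section of 1.75 mm filament: π·(1.75/2)² = 2.4053 mm².
Length = 191129 / 2.4053 = 79461.61 mm = 79.46 m.

79.46 m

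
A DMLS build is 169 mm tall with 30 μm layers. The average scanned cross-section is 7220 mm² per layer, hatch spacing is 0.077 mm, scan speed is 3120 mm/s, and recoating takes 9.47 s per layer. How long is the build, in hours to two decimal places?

Number of layers: 169 / 0.03 → 5634 (rounded up).
Scan path per layer: 7220 / 0.077 → 93766.2 mm.
Per-layer scan time = 93766.2 / 3120 = 30.0533 s.
Per-layer time: 30.0533 + 9.47 → 39.5233 s.
5634 layers × 39.5233 s/layer = 222674.2722 s, i.e. 61.85 hours.

61.85 hours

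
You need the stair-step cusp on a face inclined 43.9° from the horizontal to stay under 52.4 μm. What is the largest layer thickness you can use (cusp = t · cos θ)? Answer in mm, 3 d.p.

cos(43.9°) = 0.7206; t_max = 0.0524/0.7206 = 0.073 mm.

0.073 mm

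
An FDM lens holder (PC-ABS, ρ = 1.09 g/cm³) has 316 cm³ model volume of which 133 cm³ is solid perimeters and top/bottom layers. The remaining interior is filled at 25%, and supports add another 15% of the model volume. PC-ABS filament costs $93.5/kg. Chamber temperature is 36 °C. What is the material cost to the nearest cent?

$23.05

Interior volume = 316 − 133 = 183 cm³.
Infill volume = 0.25 × 183 = 45.75 cm³.
Support: 0.15 × 316 → 47.4 cm³.
Total extruded = 133 + 45.75 + 47.4, so 226.15 cm³.
Mass = 226.15 × 1.09, so 246.5035 g.
At $93.5/kg: 246.5035/1000 × 93.5 = $23.05.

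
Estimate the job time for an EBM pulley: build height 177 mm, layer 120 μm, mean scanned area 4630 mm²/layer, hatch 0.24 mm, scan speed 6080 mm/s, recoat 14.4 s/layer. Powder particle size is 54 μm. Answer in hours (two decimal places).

Layer count = ceil(177 / 0.12) = 1475.
Per-layer scan distance: 4630 / 0.24 → 19291.7 mm.
Beam time per layer: 19291.7 / 6080 → 3.173 s.
Per-layer time = 3.173 + 14.4 = 17.573 s.
Total: 1475 × 17.573 s = 25920.175 s → 7.20 hours.

7.20 hours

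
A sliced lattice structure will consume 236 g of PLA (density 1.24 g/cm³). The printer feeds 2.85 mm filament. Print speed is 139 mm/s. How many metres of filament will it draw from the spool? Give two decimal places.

29.83 m

Extruded volume: 236/1.24 = 190.3226 cm³ (190322.6 mm³).
A = π r² = π × 1.425² = 6.3794 mm².
Length = 190322.6 / 6.3794 = 29833.93 mm = 29.83 m.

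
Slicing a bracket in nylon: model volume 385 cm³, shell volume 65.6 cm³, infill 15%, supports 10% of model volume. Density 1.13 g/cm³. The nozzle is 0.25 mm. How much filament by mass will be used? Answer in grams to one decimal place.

171.8 g

Volume inside the shell = 385 − 65.6, so 319.4 cm³.
Deposited infill = 0.15 × 319.4 = 47.91 cm³.
Support: 0.10 × 385 → 38.5 cm³.
Total extruded: 65.6 + 47.91 + 38.5 → 152.01 cm³.
Mass = 152.01 × 1.13, so 171.7713 g.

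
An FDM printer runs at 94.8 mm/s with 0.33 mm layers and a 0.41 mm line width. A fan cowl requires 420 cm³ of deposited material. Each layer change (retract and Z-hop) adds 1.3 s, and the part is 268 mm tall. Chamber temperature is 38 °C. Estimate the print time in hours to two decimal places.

9.39 hours

Bead cross-section = 0.33 × 0.41 = 0.1353 mm².
Total extruded path = 420000/0.1353 = 3104212.9 mm.
Extrusion time = 3104212.9 / 94.8 = 32744.9 s.
Layers = ⌈268/0.33⌉ = 813.
Layer-change overhead = 813 × 1.3, so 1056.9 s.
Total = 32744.9 + 1056.9 = 33801.8 s = 9.39 hours.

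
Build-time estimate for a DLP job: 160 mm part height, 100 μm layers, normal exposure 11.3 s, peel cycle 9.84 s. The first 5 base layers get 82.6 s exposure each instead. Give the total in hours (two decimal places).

9.49 hours

Layer count = ceil(160 / 0.1) = 1600.
Base layers: 5 × (82.6 + 9.84) → 462.2 s.
Remaining layers = 1595 × (11.3 + 9.84) = 33718.3 s.
Total = 462.2 + 33718.3 = 34180.5 s = 9.49 hours.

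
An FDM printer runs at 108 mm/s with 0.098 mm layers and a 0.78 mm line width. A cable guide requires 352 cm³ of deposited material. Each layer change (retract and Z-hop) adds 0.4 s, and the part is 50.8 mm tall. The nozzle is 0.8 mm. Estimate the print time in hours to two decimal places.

Bead cross-section = 0.098 × 0.78, so 0.07644 mm².
Total extruded path = 352000/0.07644 = 4604918.9 mm.
Print-move time: 4604918.9 / 108 → 42638.1 s.
Number of layers: 50.8 / 0.098 → 519 (rounded up).
Layer-change overhead = 519 × 0.4 = 207.6 s.
Total = 42638.1 + 207.6 = 42845.7 s = 11.90 hours.

11.90 hours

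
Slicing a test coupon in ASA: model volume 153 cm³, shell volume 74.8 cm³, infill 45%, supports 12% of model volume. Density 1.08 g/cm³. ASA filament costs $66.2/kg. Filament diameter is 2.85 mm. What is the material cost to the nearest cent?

$9.18

Volume inside the shell: 153 − 74.8 → 78.2 cm³.
Deposited infill = 0.45 × 78.2, so 35.19 cm³.
Support = 0.12 × 153 = 18.36 cm³.
Total printed volume = 74.8 + 35.19 + 18.36 = 128.35 cm³.
Mass = 128.35 × 1.08, so 138.618 g.
At $66.2/kg: 138.618/1000 × 66.2 = $9.18.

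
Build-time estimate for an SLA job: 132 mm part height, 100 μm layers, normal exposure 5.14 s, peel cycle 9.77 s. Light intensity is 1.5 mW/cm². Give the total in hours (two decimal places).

5.47 hours

Layer count = ceil(132 / 0.1) = 1320.
Cycle time = 5.14 + 9.77 = 14.91 s.
Build time: 1320 × 14.91 s = 19681.2 s, i.e. 5.47 hours.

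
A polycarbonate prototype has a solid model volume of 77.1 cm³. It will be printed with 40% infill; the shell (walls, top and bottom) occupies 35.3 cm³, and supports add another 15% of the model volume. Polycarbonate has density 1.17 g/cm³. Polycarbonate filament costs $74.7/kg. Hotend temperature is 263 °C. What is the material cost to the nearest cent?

$5.56

Infill region: 77.1 − 35.3 → 41.8 cm³.
Deposited infill: 0.40 × 41.8 → 16.72 cm³.
Support: 0.15 × 77.1 → 11.565 cm³.
Total printed volume = 35.3 + 16.72 + 11.565, so 63.585 cm³.
Mass = 63.585 × 1.17, so 74.39445 g.
Cost = 74.39445 g / 1000 × $74.7/kg = $5.56.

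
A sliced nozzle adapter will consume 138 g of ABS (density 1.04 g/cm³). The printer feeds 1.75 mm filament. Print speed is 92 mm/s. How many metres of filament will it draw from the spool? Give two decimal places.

Volume = 138 g / 1.04 g·cm⁻³ = 132.6923 cm³ = 132692.3 mm³.
A = π r² = π × 0.875² = 2.4053 mm².
L = V/A = 132692.3/2.4053 = 55166.63 mm → 55.17 m.

55.17 m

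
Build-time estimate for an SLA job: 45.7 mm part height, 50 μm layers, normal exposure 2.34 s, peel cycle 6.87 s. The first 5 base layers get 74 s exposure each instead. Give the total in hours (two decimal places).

2.44 hours

Layers = ⌈45.7/0.05⌉ = 914.
Base layers: 5 × (74 + 6.87) → 404.35 s.
Remaining layers = 909 × (2.34 + 6.87), so 8371.89 s.
Sum: 404.35 + 8371.89 = 8776.24 s → 2.44 hours.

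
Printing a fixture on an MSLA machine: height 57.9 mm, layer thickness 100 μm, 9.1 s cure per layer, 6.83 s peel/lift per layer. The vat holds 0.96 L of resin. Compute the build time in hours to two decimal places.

2.56 hours

Layers = ⌈57.9/0.1⌉ = 579.
Each layer takes: 9.1 + 6.83 → 15.93 s.
Total = 579 × 15.93 = 9223.47 s = 2.56 hours.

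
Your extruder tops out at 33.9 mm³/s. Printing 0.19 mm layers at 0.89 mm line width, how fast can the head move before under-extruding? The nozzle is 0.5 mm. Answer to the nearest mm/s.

Bead cross-section = 0.19 × 0.89, so 0.1691 mm².
Max speed = 33.9 / 0.1691 = 200.47 ≈ 200 mm/s.

200 mm/s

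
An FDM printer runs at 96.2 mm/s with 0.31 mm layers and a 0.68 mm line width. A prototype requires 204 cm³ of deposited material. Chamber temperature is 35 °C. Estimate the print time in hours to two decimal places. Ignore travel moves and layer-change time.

2.79 hours

Line area = 0.31 × 0.68, so 0.2108 mm².
Path length: 204000 mm³ / 0.2108 mm² → 967741.9 mm.
Extrusion time: 967741.9 / 96.2 → 10059.7 s.
In the requested units: 10059.7 s = 2.79 hours.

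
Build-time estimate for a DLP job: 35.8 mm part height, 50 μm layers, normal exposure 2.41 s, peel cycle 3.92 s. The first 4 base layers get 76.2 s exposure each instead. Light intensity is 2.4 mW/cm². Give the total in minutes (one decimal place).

Layer count = ceil(35.8 / 0.05) = 716.
Bottom layers = 4 × (76.2 + 3.92) = 320.48 s.
Normal layers: 712 × (2.41 + 3.92) → 4506.96 s.
Total = 320.48 + 4506.96 = 4827.44 s = 80.5 minutes.

80.5 minutes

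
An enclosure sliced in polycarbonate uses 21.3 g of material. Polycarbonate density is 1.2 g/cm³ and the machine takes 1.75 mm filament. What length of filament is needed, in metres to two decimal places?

Volume = 21.3 g / 1.2 g·cm⁻³ = 17.75 cm³ = 17750 mm³.
Cross-section of 1.75 mm filament: π·(1.75/2)² = 2.4053 mm².
L = V/A = 17750/2.4053 = 7379.54 mm → 7.38 m.

7.38 m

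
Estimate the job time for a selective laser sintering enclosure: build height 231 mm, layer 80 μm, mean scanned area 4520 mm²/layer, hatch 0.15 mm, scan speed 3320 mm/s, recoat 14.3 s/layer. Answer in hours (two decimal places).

Layers = ⌈231/0.08⌉ = 2888.
Scan path per layer = 4520 / 0.15, so 30133.3 mm.
Per-layer scan time = 30133.3 / 3320 = 9.0763 s.
Time per layer = 9.0763 + 14.3 = 23.3763 s.
2888 layers × 23.3763 s/layer = 67510.7544 s, i.e. 18.75 hours.

18.75 hours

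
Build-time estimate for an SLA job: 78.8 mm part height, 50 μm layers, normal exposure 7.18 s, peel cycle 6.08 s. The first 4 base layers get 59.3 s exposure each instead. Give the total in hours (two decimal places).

5.86 hours

Number of layers: 78.8 / 0.05 → 1576 (rounded up).
Burn-in layers = 4 × (59.3 + 6.08), so 261.52 s.
Normal layers = 1572 × (7.18 + 6.08), so 20844.72 s.
Total = 261.52 + 20844.72 = 21106.24 s = 5.86 hours.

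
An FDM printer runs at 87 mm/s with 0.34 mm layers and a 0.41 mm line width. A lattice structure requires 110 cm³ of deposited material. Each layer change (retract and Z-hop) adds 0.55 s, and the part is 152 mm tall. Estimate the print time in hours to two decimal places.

2.59 hours

Line area = 0.34 × 0.41 = 0.1394 mm².
Total extruded path = 110000/0.1394 = 789096.1 mm.
Extrusion time: 789096.1 / 87 → 9070.1 s.
Layer count = ceil(152 / 0.34) = 448.
Z-hop total = 448 × 0.55, so 246.4 s.
Altogether 9070.1 + 246.4 = 9316.5 s, i.e. 2.59 hours.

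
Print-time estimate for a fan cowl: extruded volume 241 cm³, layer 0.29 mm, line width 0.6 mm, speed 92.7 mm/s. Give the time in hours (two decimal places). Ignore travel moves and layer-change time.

4.15 hours

Line area = 0.29 × 0.6, so 0.174 mm².
Toolpath length = 241 cm³ / 0.174 mm² = 241000 / 0.174 = 1385057.5 mm.
Print-move time: 1385057.5 / 92.7 → 14941.3 s.
In the requested units: 14941.3 s = 4.15 hours.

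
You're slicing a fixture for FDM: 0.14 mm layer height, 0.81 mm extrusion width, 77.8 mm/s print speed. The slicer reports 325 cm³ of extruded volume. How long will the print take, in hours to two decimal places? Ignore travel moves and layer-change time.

Bead cross-section = 0.14 × 0.81 = 0.1134 mm².
Path length: 325000 mm³ / 0.1134 mm² → 2865961.2 mm.
Time extruding = 2865961.2 / 77.8, so 36837.5 s.
Converting: 36837.5 s = 10.23 hours.

10.23 hours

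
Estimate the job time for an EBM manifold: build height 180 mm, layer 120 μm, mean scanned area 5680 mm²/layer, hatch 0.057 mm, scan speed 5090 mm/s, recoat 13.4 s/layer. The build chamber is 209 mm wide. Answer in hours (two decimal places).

13.74 hours

Number of layers: 180 / 0.12 → 1500 (rounded up).
Scan path per layer: 5680 / 0.057 → 99649.1 mm.
Beam time per layer = 99649.1 / 5090 = 19.5774 s.
Time per layer = 19.5774 + 13.4, so 32.9774 s.
Build time = 1500 × 32.9774 = 49466.1 s = 13.74 hours.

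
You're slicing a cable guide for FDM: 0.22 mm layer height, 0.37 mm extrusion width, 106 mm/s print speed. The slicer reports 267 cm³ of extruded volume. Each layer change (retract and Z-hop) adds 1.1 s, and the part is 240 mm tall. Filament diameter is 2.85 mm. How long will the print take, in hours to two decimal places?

8.93 hours

Extrusion cross-section: 0.22 × 0.37 → 0.0814 mm².
Toolpath length = 267 cm³ / 0.0814 mm² = 267000 / 0.0814 = 3280098.3 mm.
Extrusion time = 3280098.3 / 106 = 30944.3 s.
Number of layers: 240 / 0.22 → 1091 (rounded up).
Layer-change overhead = 1091 × 1.1, so 1200.1 s.
Total = 30944.3 + 1200.1 = 32144.4 s = 8.93 hours.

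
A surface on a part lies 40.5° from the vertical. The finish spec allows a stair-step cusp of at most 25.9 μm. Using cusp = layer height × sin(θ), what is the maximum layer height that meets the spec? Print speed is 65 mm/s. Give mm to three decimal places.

0.040 mm

t = h_c / sin θ = 0.0259 / 0.6494 = 0.040 mm.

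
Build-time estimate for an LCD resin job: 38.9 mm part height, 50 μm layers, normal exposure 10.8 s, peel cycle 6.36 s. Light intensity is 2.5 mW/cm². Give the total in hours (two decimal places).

3.71 hours

Layer count = ceil(38.9 / 0.05) = 778.
Per-layer time: 10.8 + 6.36 → 17.16 s.
Build time: 778 × 17.16 s = 13350.48 s, i.e. 3.71 hours.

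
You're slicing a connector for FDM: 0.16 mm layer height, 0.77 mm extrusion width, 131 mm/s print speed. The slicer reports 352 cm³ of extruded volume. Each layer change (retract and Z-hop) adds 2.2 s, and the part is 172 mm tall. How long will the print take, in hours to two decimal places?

6.72 hours

Bead cross-section = 0.16 × 0.77 = 0.1232 mm².
Total extruded path = 352000/0.1232 = 2857142.9 mm.
Extrusion time: 2857142.9 / 131 → 21810.3 s.
Layers = ⌈172/0.16⌉ = 1075.
Non-print overhead = 1075 × 2.2 = 2365 s.
Altogether 21810.3 + 2365 = 24175.3 s, i.e. 6.72 hours.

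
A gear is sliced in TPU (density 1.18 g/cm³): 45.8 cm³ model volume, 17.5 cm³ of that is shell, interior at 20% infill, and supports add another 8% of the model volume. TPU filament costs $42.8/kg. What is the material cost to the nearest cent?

Volume inside the shell = 45.8 − 17.5 = 28.3 cm³.
Infill deposited = 0.20 × 28.3 = 5.66 cm³.
Support = 0.08 × 45.8, so 3.664 cm³.
Total extruded: 17.5 + 5.66 + 3.664 → 26.824 cm³.
Mass = 26.824 × 1.18 = 31.65232 g.
Cost = 31.65232 g / 1000 × $42.8/kg = $1.35.

$1.35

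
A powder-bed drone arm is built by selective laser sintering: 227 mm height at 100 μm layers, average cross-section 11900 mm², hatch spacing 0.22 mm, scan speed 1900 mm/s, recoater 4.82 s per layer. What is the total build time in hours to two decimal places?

Layers = ⌈227/0.1⌉ = 2270.
Per-layer scan distance = 11900 / 0.22 = 54090.9 mm.
Scan time per layer = 54090.9 / 1900 = 28.4689 s.
Time per layer: 28.4689 + 4.82 → 33.2889 s.
2270 layers × 33.2889 s/layer = 75565.803 s, i.e. 20.99 hours.

20.99 hours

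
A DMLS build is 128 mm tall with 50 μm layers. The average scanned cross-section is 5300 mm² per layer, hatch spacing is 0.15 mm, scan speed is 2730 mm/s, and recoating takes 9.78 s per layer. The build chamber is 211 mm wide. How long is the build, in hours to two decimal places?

Number of layers: 128 / 0.05 → 2560 (rounded up).
Per-layer scan distance = 5300 / 0.15, so 35333.3 mm.
Scan time per layer = 35333.3 / 2730, so 12.9426 s.
Time per layer = 12.9426 + 9.78, so 22.7226 s.
2560 layers × 22.7226 s/layer = 58169.856 s, i.e. 16.16 hours.

16.16 hours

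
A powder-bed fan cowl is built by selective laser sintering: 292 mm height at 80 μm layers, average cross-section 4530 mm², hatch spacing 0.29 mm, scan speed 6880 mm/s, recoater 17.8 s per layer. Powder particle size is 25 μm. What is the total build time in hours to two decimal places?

Layer count = ceil(292 / 0.08) = 3650.
Hatch length per layer = 4530 / 0.29, so 15620.7 mm.
Scan time per layer = 15620.7 / 6880 = 2.2705 s.
Per-layer time = 2.2705 + 17.8 = 20.0705 s.
Total: 3650 × 20.0705 s = 73257.325 s → 20.35 hours.

20.35 hours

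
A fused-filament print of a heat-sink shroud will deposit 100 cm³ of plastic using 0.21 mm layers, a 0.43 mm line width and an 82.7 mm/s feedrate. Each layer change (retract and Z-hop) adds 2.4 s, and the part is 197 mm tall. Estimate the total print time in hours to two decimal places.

4.35 hours

Bead cross-section = 0.21 × 0.43, so 0.0903 mm².
Path length: 100000 mm³ / 0.0903 mm² → 1107419.7 mm.
Extrusion time = 1107419.7 / 82.7 = 13390.8 s.
Number of layers: 197 / 0.21 → 939 (rounded up).
Z-hop total = 939 × 2.4, so 2253.6 s.
Total = 13390.8 + 2253.6 = 15644.4 s = 4.35 hours.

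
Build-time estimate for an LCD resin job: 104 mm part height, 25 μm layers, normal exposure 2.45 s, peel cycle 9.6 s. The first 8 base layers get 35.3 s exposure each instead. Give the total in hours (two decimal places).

Layer count = ceil(104 / 0.025) = 4160.
Bottom layers: 8 × (35.3 + 9.6) → 359.2 s.
Regular layers = 4152 × (2.45 + 9.6) = 50031.6 s.
Sum: 359.2 + 50031.6 = 50390.8 s → 14.00 hours.

14.00 hours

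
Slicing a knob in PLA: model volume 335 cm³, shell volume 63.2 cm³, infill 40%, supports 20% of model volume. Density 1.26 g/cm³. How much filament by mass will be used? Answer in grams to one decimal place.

Infill region = 335 − 63.2 = 271.8 cm³.
Infill volume = 0.40 × 271.8 = 108.72 cm³.
Support = 0.20 × 335, so 67 cm³.
Deposited volume = 63.2 + 108.72 + 67, so 238.92 cm³.
Mass = 238.92 × 1.26, so 301.0392 g.

301.0 g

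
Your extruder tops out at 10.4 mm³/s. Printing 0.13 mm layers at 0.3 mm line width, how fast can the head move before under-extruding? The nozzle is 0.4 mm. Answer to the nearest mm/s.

A = 0.13 × 0.3, so 0.039 mm².
v_max = Q/A = 10.4/0.039 = 266.67 mm/s → 267 mm/s.

267 mm/s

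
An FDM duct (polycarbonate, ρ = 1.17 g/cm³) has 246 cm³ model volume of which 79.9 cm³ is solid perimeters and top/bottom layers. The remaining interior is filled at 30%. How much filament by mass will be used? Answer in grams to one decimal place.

Infill region = 246 − 79.9, so 166.1 cm³.
Deposited infill = 0.30 × 166.1 = 49.83 cm³.
Total extruded = 79.9 + 49.83 = 129.73 cm³.
Mass = 129.73 × 1.17, so 151.7841 g.

151.8 g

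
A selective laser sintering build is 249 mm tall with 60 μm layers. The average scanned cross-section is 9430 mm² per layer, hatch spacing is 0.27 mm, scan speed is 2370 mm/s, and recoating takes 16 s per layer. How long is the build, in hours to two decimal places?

35.43 hours

Layers = ⌈249/0.06⌉ = 4150.
Hatch length per layer: 9430 / 0.27 → 34925.9 mm.
Per-layer scan time: 34925.9 / 2370 → 14.7367 s.
Per-layer time = 14.7367 + 16 = 30.7367 s.
Build time = 4150 × 30.7367 = 127557.305 s = 35.43 hours.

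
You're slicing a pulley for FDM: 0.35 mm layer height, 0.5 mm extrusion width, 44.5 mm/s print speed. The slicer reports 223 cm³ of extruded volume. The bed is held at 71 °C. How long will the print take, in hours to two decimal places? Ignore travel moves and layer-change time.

7.95 hours

Line area = 0.35 × 0.5 = 0.175 mm².
Toolpath length = 223 cm³ / 0.175 mm² = 223000 / 0.175 = 1274285.7 mm.
Extrusion time = 1274285.7 / 44.5 = 28635.6 s.
Converting: 28635.6 s = 7.95 hours.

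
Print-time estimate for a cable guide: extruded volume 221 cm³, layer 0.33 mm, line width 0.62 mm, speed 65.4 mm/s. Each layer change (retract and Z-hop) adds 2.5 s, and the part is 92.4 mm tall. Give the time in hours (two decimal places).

Bead cross-section = 0.33 × 0.62, so 0.2046 mm².
Toolpath length = 221 cm³ / 0.2046 mm² = 221000 / 0.2046 = 1080156.4 mm.
Extrusion time = 1080156.4 / 65.4 = 16516.2 s.
Layers = ⌈92.4/0.33⌉ = 280.
Non-print overhead = 280 × 2.5, so 700 s.
Total = 16516.2 + 700 = 17216.2 s = 4.78 hours.

4.78 hours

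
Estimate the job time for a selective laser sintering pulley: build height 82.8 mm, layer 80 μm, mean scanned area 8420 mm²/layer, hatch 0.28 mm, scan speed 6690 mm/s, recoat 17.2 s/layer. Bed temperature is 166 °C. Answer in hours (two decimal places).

Layer count = ceil(82.8 / 0.08) = 1035.
Hatch length per layer: 8420 / 0.28 → 30071.4 mm.
Per-layer scan time = 30071.4 / 6690, so 4.495 s.
Per-layer time = 4.495 + 17.2 = 21.695 s.
1035 layers × 21.695 s/layer = 22454.325 s, i.e. 6.24 hours.

6.24 hours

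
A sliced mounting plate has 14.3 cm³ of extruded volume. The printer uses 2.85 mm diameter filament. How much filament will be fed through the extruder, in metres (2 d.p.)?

2.24 m

Filament cross-section = π × (2.85/2)² = 6.3794 mm².
L = 14300 mm³ / 6.3794 mm² = 2241.59 mm, i.e. 2.24 m.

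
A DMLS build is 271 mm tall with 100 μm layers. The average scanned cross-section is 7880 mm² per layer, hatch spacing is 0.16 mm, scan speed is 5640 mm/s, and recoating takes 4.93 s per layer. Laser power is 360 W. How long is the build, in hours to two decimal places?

10.28 hours

Layer count = ceil(271 / 0.1) = 2710.
Scan path per layer = 7880 / 0.16 = 49250 mm.
Scan time per layer: 49250 / 5640 → 8.7323 s.
Per-layer time = 8.7323 + 4.93 = 13.6623 s.
Build time = 2710 × 13.6623 = 37024.833 s = 10.28 hours.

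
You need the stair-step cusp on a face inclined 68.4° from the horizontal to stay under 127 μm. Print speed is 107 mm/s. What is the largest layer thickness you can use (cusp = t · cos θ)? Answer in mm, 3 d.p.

0.345 mm

Layer height = cusp / cos(68.4°) = 0.127 / 0.3681 = 0.345 mm.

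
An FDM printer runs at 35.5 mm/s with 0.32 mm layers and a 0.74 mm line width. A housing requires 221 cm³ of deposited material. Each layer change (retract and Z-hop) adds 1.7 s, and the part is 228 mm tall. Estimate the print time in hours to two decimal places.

Extrusion cross-section = 0.32 × 0.74, so 0.2368 mm².
Path length: 221000 mm³ / 0.2368 mm² → 933277 mm.
Time extruding = 933277 / 35.5, so 26289.5 s.
Layer count = ceil(228 / 0.32) = 713.
Non-print overhead: 713 × 1.7 → 1212.1 s.
Total = 26289.5 + 1212.1 = 27501.6 s = 7.64 hours.

7.64 hours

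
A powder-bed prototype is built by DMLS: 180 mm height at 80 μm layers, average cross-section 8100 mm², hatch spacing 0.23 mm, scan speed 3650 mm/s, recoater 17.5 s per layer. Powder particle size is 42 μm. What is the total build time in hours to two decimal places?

Layer count = ceil(180 / 0.08) = 2250.
Per-layer scan distance: 8100 / 0.23 → 35217.4 mm.
Per-layer scan time: 35217.4 / 3650 → 9.6486 s.
Layer cycle = 9.6486 + 17.5, so 27.1486 s.
Build time = 2250 × 27.1486 = 61084.35 s = 16.97 hours.

16.97 hours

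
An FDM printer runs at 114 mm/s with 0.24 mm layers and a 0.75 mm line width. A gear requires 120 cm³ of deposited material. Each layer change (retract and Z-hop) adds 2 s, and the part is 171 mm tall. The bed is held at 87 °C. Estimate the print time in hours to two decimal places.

Bead cross-section: 0.24 × 0.75 → 0.18 mm².
Toolpath length = 120 cm³ / 0.18 mm² = 120000 / 0.18 = 666666.7 mm.
Print-move time = 666666.7 / 114, so 5848 s.
Layers = ⌈171/0.24⌉ = 713.
Z-hop total: 713 × 2 → 1426 s.
Altogether 5848 + 1426 = 7274 s, i.e. 2.02 hours.

2.02 hours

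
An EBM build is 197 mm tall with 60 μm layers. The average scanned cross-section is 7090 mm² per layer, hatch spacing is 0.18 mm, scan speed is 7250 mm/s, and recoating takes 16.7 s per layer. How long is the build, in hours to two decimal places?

Number of layers: 197 / 0.06 → 3284 (rounded up).
Hatch length per layer = 7090 / 0.18, so 39388.9 mm.
Beam time per layer: 39388.9 / 7250 → 5.433 s.
Time per layer: 5.433 + 16.7 → 22.133 s.
3284 layers × 22.133 s/layer = 72684.772 s, i.e. 20.19 hours.

20.19 hours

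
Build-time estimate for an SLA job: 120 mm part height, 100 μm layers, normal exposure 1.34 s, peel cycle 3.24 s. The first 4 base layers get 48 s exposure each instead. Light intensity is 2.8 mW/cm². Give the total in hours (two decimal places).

Layers = ⌈120/0.1⌉ = 1200.
Bottom layers: 4 × (48 + 3.24) → 204.96 s.
Normal layers: 1196 × (1.34 + 3.24) → 5477.68 s.
Sum: 204.96 + 5477.68 = 5682.64 s → 1.58 hours.

1.58 hours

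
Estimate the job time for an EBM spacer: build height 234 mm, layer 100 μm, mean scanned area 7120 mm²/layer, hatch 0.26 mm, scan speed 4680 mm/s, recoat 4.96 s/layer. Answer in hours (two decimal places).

Layers = ⌈234/0.1⌉ = 2340.
Scan path per layer = 7120 / 0.26 = 27384.6 mm.
Per-layer scan time = 27384.6 / 4680 = 5.8514 s.
Time per layer = 5.8514 + 4.96 = 10.8114 s.
Build time = 2340 × 10.8114 = 25298.676 s = 7.03 hours.

7.03 hours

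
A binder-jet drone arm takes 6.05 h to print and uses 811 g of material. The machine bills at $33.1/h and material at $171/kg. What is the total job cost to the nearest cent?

Time charge: 33.1 × 6.05 → $200.255.
Material cost: 171 × 811/1000 → $138.681.
Job cost: 200.255 + 138.681 = 338.936 ≈ $338.94.

$338.94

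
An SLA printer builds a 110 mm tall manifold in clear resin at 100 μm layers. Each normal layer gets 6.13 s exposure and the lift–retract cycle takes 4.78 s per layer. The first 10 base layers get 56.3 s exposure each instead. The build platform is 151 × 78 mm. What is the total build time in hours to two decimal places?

3.47 hours

Number of layers: 110 / 0.1 → 1100 (rounded up).
Burn-in layers = 10 × (56.3 + 4.78) = 610.8 s.
Regular layers = 1090 × (6.13 + 4.78), so 11891.9 s.
Total = 610.8 + 11891.9 = 12502.7 s = 3.47 hours.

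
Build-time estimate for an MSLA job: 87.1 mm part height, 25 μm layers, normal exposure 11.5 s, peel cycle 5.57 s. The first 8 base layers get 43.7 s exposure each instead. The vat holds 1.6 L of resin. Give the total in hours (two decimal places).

Layers = ⌈87.1/0.025⌉ = 3484.
Bottom layers: 8 × (43.7 + 5.57) → 394.16 s.
Normal layers = 3476 × (11.5 + 5.57), so 59335.32 s.
Total = 394.16 + 59335.32 = 59729.48 s = 16.59 hours.

16.59 hours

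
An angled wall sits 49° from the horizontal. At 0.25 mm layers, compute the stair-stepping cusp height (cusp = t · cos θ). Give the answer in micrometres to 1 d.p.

cos(49°) = 0.6561, so cusp = 0.25 × 0.6561 = 0.164025 mm → 164.0 μm.

164.0 μm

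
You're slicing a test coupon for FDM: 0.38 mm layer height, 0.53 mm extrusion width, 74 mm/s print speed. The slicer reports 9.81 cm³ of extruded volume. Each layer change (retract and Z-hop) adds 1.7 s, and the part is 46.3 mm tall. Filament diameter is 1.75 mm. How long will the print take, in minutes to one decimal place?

14.4 minutes

Extrusion cross-section = 0.38 × 0.53 = 0.2014 mm².
Total extruded path = 9810/0.2014 = 48709 mm.
Extrusion time = 48709 / 74 = 658.2 s.
Number of layers: 46.3 / 0.38 → 122 (rounded up).
Z-hop total = 122 × 1.7 = 207.4 s.
Altogether 658.2 + 207.4 = 865.6 s, i.e. 14.4 minutes.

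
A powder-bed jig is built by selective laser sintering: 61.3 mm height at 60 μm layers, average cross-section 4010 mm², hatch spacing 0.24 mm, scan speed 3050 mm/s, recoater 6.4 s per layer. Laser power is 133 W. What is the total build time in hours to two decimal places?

Layer count = ceil(61.3 / 0.06) = 1022.
Scan path per layer: 4010 / 0.24 → 16708.3 mm.
Per-layer scan time = 16708.3 / 3050, so 5.4781 s.
Layer cycle = 5.4781 + 6.4 = 11.8781 s.
Total: 1022 × 11.8781 s = 12139.4182 s → 3.37 hours.

3.37 hours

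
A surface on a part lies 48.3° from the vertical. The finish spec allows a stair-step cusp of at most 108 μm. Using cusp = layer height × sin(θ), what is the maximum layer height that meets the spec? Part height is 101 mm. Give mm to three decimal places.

Layer height = cusp / sin(48.3°) = 0.108 / 0.7466 = 0.145 mm.

0.145 mm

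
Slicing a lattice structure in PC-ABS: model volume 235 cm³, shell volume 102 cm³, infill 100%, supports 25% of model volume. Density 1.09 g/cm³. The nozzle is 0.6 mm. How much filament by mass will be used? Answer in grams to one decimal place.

320.2 g

Infill region: 235 − 102 → 133 cm³.
Infill volume: 1.00 × 133 → 133 cm³.
Support = 0.25 × 235 = 58.75 cm³.
Deposited volume = 102 + 133 + 58.75 = 293.75 cm³.
Mass = 293.75 × 1.09, so 320.1875 g.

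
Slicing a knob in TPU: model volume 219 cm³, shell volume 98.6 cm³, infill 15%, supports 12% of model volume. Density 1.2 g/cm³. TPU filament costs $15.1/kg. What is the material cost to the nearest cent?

Volume inside the shell = 219 − 98.6, so 120.4 cm³.
Infill deposited = 0.15 × 120.4, so 18.06 cm³.
Support = 0.12 × 219, so 26.28 cm³.
Deposited volume = 98.6 + 18.06 + 26.28 = 142.94 cm³.
Mass: 142.94 × 1.2 → 171.528 g.
At $15.1/kg: 171.528/1000 × 15.1 = $2.59.

$2.59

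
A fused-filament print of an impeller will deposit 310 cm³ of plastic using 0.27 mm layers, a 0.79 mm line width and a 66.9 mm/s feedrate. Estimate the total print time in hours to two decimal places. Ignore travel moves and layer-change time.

6.03 hours

Extrusion cross-section = 0.27 × 0.79 = 0.2133 mm².
Path length: 310000 mm³ / 0.2133 mm² → 1453352.1 mm.
Print-move time = 1453352.1 / 66.9 = 21724.2 s.
In the requested units: 21724.2 s = 6.03 hours.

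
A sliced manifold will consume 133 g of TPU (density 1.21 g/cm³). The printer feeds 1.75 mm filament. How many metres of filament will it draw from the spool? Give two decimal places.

Volume = 133 g / 1.21 g·cm⁻³ = 109.9174 cm³ = 109917.4 mm³.
Cross-section of 1.75 mm filament: π·(1.75/2)² = 2.4053 mm².
Length = 109917.4 / 2.4053 = 45698 mm = 45.70 m.

45.70 m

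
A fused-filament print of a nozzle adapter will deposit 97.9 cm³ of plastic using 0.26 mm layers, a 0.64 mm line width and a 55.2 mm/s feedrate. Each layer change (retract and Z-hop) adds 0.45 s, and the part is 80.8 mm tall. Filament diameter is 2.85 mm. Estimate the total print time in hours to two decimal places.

Line area: 0.26 × 0.64 → 0.1664 mm².
Total extruded path = 97900/0.1664 = 588341.3 mm.
Extrusion time = 588341.3 / 55.2, so 10658.4 s.
Number of layers: 80.8 / 0.26 → 311 (rounded up).
Layer-change overhead: 311 × 0.45 → 139.95 s.
Total = 10658.4 + 139.95 = 10798.35 s = 3.00 hours.

3.00 hours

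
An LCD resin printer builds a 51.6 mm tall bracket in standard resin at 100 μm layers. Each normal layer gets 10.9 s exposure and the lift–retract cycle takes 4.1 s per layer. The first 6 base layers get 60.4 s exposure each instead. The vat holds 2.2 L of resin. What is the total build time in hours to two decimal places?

Number of layers: 51.6 / 0.1 → 516 (rounded up).
Burn-in layers = 6 × (60.4 + 4.1), so 387 s.
Regular layers: 510 × (10.9 + 4.1) → 7650 s.
Sum: 387 + 7650 = 8037 s → 2.23 hours.

2.23 hours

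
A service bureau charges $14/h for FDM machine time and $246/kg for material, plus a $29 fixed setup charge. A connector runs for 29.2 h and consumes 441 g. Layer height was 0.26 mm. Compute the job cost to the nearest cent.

Time charge = 14 × 29.2, so $408.80.
Material charge: 246 × 441/1000 → $108.486.
Adding setup: 408.80 + 108.486 + 29 → 546.286 ≈ $546.29.

$546.29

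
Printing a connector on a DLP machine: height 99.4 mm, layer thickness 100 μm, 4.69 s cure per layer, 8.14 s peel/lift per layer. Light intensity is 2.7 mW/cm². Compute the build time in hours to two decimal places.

Number of layers: 99.4 / 0.1 → 994 (rounded up).
Per-layer time = 4.69 + 8.14, so 12.83 s.
Total = 994 × 12.83 = 12753.02 s = 3.54 hours.

3.54 hours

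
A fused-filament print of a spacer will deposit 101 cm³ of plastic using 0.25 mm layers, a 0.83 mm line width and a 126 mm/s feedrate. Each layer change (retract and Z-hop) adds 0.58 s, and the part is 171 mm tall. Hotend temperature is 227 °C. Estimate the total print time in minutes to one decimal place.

71.0 minutes

Bead cross-section = 0.25 × 0.83, so 0.2075 mm².
Toolpath length = 101 cm³ / 0.2075 mm² = 101000 / 0.2075 = 486747 mm.
Print-move time = 486747 / 126 = 3863.1 s.
Number of layers: 171 / 0.25 → 684 (rounded up).
Z-hop total = 684 × 0.58, so 396.72 s.
Total = 3863.1 + 396.72 = 4259.82 s = 71.0 minutes.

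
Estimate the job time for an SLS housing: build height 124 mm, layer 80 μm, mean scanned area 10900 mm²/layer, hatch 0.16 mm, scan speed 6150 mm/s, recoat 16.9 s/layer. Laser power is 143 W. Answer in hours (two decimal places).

12.05 hours

Number of layers: 124 / 0.08 → 1550 (rounded up).
Hatch length per layer: 10900 / 0.16 → 68125 mm.
Scan time per layer: 68125 / 6150 → 11.0772 s.
Per-layer time: 11.0772 + 16.9 → 27.9772 s.
1550 layers × 27.9772 s/layer = 43364.66 s, i.e. 12.05 hours.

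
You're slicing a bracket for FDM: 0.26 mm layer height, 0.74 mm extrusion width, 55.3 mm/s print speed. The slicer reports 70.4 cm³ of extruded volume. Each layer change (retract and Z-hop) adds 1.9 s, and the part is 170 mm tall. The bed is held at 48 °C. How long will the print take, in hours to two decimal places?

2.18 hours

Extrusion cross-section: 0.26 × 0.74 → 0.1924 mm².
Total extruded path = 70400/0.1924 = 365904.4 mm.
Time extruding = 365904.4 / 55.3, so 6616.7 s.
Layers = ⌈170/0.26⌉ = 654.
Non-print overhead: 654 × 1.9 → 1242.6 s.
Altogether 6616.7 + 1242.6 = 7859.3 s, i.e. 2.18 hours.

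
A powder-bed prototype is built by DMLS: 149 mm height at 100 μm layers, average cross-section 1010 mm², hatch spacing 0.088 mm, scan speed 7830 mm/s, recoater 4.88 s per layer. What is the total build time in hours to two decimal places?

2.63 hours

Layer count = ceil(149 / 0.1) = 1490.
Per-layer scan distance = 1010 / 0.088 = 11477.3 mm.
Scan time per layer: 11477.3 / 7830 → 1.4658 s.
Layer cycle = 1.4658 + 4.88, so 6.3458 s.
1490 layers × 6.3458 s/layer = 9455.242 s, i.e. 2.63 hours.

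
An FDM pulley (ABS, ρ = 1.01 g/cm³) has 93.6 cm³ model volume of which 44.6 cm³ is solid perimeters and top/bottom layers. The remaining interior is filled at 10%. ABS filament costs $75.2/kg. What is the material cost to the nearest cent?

Infill region = 93.6 − 44.6, so 49 cm³.
Infill volume = 0.10 × 49 = 4.9 cm³.
Total printed volume = 44.6 + 4.9 = 49.5 cm³.
Mass = 49.5 × 1.01, so 49.995 g.
Cost = 49.995 g / 1000 × $75.2/kg = $3.76.

$3.76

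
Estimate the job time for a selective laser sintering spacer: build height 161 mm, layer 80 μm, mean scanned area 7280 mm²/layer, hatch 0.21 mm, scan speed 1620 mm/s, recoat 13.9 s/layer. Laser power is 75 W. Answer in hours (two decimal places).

Layer count = ceil(161 / 0.08) = 2013.
Scan path per layer = 7280 / 0.21 = 34666.7 mm.
Scan time per layer = 34666.7 / 1620, so 21.3992 s.
Time per layer = 21.3992 + 13.9, so 35.2992 s.
Total: 2013 × 35.2992 s = 71057.2896 s → 19.74 hours.

19.74 hours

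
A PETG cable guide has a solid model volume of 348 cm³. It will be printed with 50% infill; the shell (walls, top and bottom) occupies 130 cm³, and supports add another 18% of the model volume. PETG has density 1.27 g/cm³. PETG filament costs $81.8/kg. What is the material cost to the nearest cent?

$31.34

Volume inside the shell = 348 − 130, so 218 cm³.
Infill deposited = 0.50 × 218, so 109 cm³.
Support = 0.18 × 348, so 62.64 cm³.
Total extruded: 130 + 109 + 62.64 → 301.64 cm³.
Mass = 301.64 × 1.27 = 383.0828 g.
At $81.8/kg: 383.0828/1000 × 81.8 = $31.34.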